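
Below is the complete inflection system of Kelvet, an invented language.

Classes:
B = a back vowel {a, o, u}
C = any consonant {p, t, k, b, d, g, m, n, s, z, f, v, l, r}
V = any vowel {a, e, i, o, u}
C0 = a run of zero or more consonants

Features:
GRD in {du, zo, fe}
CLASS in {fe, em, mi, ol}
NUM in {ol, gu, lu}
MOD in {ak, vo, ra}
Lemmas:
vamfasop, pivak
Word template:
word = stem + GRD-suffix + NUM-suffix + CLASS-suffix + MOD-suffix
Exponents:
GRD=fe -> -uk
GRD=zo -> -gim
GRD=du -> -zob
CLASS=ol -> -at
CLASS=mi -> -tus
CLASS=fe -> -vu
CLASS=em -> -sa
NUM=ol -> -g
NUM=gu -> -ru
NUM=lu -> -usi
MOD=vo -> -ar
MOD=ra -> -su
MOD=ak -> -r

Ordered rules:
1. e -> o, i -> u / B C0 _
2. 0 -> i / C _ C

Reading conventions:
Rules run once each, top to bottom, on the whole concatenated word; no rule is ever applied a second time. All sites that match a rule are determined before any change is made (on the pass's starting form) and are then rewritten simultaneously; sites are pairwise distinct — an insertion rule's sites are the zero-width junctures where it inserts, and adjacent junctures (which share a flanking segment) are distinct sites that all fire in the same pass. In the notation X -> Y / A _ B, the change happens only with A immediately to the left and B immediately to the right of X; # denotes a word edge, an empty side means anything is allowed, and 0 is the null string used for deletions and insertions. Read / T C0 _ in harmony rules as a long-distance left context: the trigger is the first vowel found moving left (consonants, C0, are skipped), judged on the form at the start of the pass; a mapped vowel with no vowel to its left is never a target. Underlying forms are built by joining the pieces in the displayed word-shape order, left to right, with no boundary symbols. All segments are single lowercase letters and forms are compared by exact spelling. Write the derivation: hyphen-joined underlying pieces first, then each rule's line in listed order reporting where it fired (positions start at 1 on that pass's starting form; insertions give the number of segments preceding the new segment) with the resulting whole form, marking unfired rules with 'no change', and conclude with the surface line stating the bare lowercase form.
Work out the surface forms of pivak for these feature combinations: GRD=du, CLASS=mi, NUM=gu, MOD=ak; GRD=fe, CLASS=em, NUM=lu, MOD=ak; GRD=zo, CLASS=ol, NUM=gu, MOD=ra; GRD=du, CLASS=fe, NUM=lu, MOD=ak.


cell GRD=du, CLASS=mi, NUM=gu, MOD=ak:
underlying: pivak-zob-ru-tus-r
1. e -> o, i -> u / B C0 _: no change
2. 0 -> i / C _ C: inserts after position(s) 5, 8, 13: pivakizobirutusir
surface: pivakizobirutusir

cell GRD=fe, CLASS=em, NUM=lu, MOD=ak:
underlying: pivak-uk-usi-sa-r
1. e -> o, i -> u / B C0 _: fires at position(s) 10: pivakukususar
2. 0 -> i / C _ C: no change
surface: pivakukususar

cell GRD=zo, CLASS=ol, NUM=gu, MOD=ra:
underlying: pivak-gim-ru-at-su
1. e -> o, i -> u / B C0 _: fires at position(s) 7: pivakgumruatsu
2. 0 -> i / C _ C: inserts after position(s) 5, 8, 12: pivakigumiruatisu
surface: pivakigumiruatisu

cell GRD=du, CLASS=fe, NUM=lu, MOD=ak:
underlying: pivak-zob-usi-vu-r
1. e -> o, i -> u / B C0 _: fires at position(s) 11: pivakzobusuvur
2. 0 -> i / C _ C: inserts after position(s) 5: pivakizobusuvur
surface: pivakizobusuvur


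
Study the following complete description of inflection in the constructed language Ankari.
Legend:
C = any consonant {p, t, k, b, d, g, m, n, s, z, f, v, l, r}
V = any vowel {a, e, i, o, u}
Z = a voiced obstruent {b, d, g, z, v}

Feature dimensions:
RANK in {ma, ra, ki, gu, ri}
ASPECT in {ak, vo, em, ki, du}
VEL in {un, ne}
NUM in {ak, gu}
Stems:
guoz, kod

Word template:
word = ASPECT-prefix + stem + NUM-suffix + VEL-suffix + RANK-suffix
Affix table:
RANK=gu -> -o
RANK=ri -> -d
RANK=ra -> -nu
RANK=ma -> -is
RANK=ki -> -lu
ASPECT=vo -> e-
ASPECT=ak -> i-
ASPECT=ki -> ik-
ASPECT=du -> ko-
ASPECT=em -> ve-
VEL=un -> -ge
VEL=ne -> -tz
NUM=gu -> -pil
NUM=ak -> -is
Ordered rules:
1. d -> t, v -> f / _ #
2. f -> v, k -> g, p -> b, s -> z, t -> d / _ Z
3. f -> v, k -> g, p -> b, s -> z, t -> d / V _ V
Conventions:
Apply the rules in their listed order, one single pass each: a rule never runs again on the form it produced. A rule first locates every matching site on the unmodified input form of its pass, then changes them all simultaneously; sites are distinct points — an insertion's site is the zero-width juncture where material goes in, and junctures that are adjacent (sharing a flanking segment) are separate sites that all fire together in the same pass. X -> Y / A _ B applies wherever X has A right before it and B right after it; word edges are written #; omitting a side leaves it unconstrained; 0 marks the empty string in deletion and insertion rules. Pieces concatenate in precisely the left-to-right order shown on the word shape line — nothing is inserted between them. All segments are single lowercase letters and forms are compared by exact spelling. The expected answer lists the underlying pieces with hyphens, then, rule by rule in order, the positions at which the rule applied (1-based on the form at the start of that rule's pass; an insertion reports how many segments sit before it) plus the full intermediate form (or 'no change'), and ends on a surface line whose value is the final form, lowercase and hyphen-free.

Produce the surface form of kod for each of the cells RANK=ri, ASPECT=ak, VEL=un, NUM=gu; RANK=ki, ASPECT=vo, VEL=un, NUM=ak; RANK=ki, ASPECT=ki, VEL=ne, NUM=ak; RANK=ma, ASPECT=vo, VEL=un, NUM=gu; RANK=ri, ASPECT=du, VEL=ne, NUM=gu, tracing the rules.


cell RANK=ri, ASPECT=ak, VEL=un, NUM=gu:
underlying: i-kod-pil-ge-d
1. d -> t, v -> f / _ #: fires at position(s) 10: ikodpilget
2. f -> v, k -> g, p -> b, s -> z, t -> d / _ Z: no change
3. f -> v, k -> g, p -> b, s -> z, t -> d / V _ V: fires at position(s) 2: igodpilget
surface: igodpilget

cell RANK=ki, ASPECT=vo, VEL=un, NUM=ak:
underlying: e-kod-is-ge-lu
1. d -> t, v -> f / _ #: no change
2. f -> v, k -> g, p -> b, s -> z, t -> d / _ Z: fires at position(s) 6: ekodizgelu
3. f -> v, k -> g, p -> b, s -> z, t -> d / V _ V: fires at position(s) 2: egodizgelu
surface: egodizgelu

cell RANK=ki, ASPECT=ki, VEL=ne, NUM=ak:
underlying: ik-kod-is-tz-lu
1. d -> t, v -> f / _ #: no change
2. f -> v, k -> g, p -> b, s -> z, t -> d / _ Z: fires at position(s) 8: ikkodisdzlu
3. f -> v, k -> g, p -> b, s -> z, t -> d / V _ V: no change
surface: ikkodisdzlu

cell RANK=ma, ASPECT=vo, VEL=un, NUM=gu:
underlying: e-kod-pil-ge-is
1. d -> t, v -> f / _ #: no change
2. f -> v, k -> g, p -> b, s -> z, t -> d / _ Z: no change
3. f -> v, k -> g, p -> b, s -> z, t -> d / V _ V: fires at position(s) 2: egodpilgeis
surface: egodpilgeis

cell RANK=ri, ASPECT=du, VEL=ne, NUM=gu:
underlying: ko-kod-pil-tz-d
1. d -> t, v -> f / _ #: fires at position(s) 11: kokodpiltzt
2. f -> v, k -> g, p -> b, s -> z, t -> d / _ Z: fires at position(s) 9: kokodpildzt
3. f -> v, k -> g, p -> b, s -> z, t -> d / V _ V: fires at position(s) 3: kogodpildzt
surface: kogodpildzt


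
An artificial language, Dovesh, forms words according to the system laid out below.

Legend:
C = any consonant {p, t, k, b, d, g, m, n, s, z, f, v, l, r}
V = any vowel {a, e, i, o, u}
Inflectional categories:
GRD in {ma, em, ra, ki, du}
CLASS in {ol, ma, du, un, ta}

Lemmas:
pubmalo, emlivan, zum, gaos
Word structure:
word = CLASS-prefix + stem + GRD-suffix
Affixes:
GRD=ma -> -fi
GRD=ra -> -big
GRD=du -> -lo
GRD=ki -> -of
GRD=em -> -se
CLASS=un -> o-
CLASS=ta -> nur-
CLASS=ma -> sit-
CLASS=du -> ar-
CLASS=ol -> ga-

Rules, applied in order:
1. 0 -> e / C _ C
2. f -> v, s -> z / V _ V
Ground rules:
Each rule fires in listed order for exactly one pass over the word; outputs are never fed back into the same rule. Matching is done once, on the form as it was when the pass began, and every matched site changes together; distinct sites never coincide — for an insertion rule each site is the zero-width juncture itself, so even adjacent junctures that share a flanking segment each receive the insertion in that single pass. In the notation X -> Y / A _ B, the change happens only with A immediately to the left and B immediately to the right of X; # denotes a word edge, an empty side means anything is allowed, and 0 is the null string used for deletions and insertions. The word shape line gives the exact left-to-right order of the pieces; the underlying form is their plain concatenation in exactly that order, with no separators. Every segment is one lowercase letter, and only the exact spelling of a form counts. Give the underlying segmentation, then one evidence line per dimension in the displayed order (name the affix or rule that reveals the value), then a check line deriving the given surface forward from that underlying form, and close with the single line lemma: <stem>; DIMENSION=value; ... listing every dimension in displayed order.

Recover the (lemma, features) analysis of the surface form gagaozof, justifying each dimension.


underlying: ga-gaos-of
GRD=ki - signalled by the affix -of
CLASS=ol - signalled by the affix ga-
check: gagaosof -> gagaosof -> gagaozof
lemma: gaos; GRD=ki; CLASS=ol


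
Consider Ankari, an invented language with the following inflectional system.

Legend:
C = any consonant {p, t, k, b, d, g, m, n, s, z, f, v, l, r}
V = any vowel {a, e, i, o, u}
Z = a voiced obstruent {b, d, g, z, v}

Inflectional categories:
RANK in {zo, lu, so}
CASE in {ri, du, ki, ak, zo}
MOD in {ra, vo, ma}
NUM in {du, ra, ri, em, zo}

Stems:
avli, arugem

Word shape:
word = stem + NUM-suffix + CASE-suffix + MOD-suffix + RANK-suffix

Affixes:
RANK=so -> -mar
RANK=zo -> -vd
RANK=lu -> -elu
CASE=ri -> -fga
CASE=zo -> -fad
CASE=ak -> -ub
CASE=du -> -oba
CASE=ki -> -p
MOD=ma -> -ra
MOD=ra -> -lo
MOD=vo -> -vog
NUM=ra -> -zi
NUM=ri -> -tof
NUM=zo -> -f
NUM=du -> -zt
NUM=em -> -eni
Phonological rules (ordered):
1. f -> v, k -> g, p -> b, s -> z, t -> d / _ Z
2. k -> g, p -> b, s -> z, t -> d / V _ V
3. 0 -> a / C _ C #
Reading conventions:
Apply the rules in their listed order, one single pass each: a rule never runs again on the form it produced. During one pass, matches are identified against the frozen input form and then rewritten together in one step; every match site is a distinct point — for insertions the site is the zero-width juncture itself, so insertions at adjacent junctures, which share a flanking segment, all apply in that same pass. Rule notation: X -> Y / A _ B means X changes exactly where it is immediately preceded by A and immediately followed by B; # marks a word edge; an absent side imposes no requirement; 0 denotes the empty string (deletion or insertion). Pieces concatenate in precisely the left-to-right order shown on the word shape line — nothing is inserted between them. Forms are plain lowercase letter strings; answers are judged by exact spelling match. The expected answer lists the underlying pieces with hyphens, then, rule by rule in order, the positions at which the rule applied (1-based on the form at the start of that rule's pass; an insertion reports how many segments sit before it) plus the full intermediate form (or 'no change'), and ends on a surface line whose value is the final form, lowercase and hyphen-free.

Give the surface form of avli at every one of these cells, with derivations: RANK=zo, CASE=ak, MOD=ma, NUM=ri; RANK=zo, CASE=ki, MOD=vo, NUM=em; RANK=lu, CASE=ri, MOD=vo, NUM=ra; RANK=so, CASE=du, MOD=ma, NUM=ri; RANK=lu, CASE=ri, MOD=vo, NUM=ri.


cell RANK=zo, CASE=ak, MOD=ma, NUM=ri:
underlying: avli-tof-ub-ra-vd
1. f -> v, k -> g, p -> b, s -> z, t -> d / _ Z: no change
2. k -> g, p -> b, s -> z, t -> d / V _ V: fires at position(s) 5: avlidofubravd
3. 0 -> a / C _ C #: inserts after position(s) 12: avlidofubravad
surface: avlidofubravad

cell RANK=zo, CASE=ki, MOD=vo, NUM=em:
underlying: avli-eni-p-vog-vd
1. f -> v, k -> g, p -> b, s -> z, t -> d / _ Z: fires at position(s) 8: avlienibvogvd
2. k -> g, p -> b, s -> z, t -> d / V _ V: no change
3. 0 -> a / C _ C #: inserts after position(s) 12: avlienibvogvad
surface: avlienibvogvad

cell RANK=lu, CASE=ri, MOD=vo, NUM=ra:
underlying: avli-zi-fga-vog-elu
1. f -> v, k -> g, p -> b, s -> z, t -> d / _ Z: fires at position(s) 7: avlizivgavogelu
2. k -> g, p -> b, s -> z, t -> d / V _ V: no change
3. 0 -> a / C _ C #: no change
surface: avlizivgavogelu

cell RANK=so, CASE=du, MOD=ma, NUM=ri:
underlying: avli-tof-oba-ra-mar
1. f -> v, k -> g, p -> b, s -> z, t -> d / _ Z: no change
2. k -> g, p -> b, s -> z, t -> d / V _ V: fires at position(s) 5: avlidofobaramar
3. 0 -> a / C _ C #: no change
surface: avlidofobaramar

cell RANK=lu, CASE=ri, MOD=vo, NUM=ri:
underlying: avli-tof-fga-vog-elu
1. f -> v, k -> g, p -> b, s -> z, t -> d / _ Z: fires at position(s) 8: avlitofvgavogelu
2. k -> g, p -> b, s -> z, t -> d / V _ V: fires at position(s) 5: avlidofvgavogelu
3. 0 -> a / C _ C #: no change
surface: avlidofvgavogelu


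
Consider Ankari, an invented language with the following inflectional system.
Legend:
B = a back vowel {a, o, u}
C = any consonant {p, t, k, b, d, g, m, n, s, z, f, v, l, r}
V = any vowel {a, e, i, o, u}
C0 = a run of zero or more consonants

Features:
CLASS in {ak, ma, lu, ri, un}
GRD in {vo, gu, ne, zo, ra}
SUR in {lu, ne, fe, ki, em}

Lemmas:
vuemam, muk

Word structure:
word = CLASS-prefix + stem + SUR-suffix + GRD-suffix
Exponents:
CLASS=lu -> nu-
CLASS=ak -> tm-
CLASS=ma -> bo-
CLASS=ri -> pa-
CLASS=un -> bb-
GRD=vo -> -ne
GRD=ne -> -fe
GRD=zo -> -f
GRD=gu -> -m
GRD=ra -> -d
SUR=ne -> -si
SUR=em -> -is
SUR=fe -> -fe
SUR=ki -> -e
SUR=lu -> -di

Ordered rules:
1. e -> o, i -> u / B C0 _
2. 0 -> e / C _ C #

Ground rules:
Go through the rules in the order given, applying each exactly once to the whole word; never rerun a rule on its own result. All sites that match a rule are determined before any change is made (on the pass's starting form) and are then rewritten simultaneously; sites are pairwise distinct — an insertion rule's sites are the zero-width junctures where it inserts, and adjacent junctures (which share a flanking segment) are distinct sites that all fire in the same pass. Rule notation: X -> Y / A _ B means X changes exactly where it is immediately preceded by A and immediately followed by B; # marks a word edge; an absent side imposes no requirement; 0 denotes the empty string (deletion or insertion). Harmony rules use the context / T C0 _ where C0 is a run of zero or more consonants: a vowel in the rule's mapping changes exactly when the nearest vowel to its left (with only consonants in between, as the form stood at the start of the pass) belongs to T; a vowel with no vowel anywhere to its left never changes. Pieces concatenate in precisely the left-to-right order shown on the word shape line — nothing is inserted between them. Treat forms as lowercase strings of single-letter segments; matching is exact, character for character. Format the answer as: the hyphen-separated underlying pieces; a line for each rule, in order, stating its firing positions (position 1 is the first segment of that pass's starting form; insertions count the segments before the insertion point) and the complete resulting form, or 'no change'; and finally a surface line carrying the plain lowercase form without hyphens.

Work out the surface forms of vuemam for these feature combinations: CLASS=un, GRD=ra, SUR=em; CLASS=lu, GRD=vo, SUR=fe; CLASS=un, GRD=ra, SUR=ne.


cell CLASS=un, GRD=ra, SUR=em:
underlying: bb-vuemam-is-d
1. e -> o, i -> u / B C0 _: fires at position(s) 5, 9: bbvuomamusd
2. 0 -> e / C _ C #: inserts after position(s) 10: bbvuomamused
surface: bbvuomamused

cell CLASS=lu, GRD=vo, SUR=fe:
underlying: nu-vuemam-fe-ne
1. e -> o, i -> u / B C0 _: fires at position(s) 5, 10: nuvuomamfone
2. 0 -> e / C _ C #: no change
surface: nuvuomamfone

cell CLASS=un, GRD=ra, SUR=ne:
underlying: bb-vuemam-si-d
1. e -> o, i -> u / B C0 _: fires at position(s) 5, 10: bbvuomamsud
2. 0 -> e / C _ C #: no change
surface: bbvuomamsud


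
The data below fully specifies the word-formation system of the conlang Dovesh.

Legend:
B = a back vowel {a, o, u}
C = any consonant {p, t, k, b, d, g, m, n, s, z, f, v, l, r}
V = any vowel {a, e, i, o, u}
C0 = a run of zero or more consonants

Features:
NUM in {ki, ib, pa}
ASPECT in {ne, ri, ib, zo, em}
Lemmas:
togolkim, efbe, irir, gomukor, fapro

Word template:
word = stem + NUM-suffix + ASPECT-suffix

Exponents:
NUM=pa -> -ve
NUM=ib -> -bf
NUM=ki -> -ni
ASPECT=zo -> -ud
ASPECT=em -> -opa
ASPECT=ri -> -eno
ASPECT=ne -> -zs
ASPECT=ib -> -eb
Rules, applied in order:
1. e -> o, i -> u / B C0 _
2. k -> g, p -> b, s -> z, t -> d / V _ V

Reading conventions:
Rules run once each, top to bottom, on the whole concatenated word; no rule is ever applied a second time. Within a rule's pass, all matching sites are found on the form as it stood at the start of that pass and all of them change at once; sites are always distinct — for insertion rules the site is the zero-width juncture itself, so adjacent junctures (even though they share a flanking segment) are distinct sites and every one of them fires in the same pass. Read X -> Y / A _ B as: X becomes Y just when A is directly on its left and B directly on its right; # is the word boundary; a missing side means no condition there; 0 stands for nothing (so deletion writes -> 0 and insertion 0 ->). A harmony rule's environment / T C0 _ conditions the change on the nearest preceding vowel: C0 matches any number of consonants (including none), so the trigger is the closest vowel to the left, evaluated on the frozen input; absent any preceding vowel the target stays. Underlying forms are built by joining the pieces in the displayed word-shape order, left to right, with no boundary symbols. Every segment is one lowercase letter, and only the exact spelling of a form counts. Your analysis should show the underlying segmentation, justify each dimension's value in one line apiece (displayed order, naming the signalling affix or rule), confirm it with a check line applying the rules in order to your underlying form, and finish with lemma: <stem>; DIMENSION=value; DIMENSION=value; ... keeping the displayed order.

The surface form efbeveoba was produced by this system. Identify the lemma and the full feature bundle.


underlying: efbe-ve-opa
NUM=pa - signalled by the affix -ve
ASPECT=em - signalled by the affix -opa
check: efbeveopa -> efbeveopa -> efbeveoba
lemma: efbe; NUM=pa; ASPECT=em


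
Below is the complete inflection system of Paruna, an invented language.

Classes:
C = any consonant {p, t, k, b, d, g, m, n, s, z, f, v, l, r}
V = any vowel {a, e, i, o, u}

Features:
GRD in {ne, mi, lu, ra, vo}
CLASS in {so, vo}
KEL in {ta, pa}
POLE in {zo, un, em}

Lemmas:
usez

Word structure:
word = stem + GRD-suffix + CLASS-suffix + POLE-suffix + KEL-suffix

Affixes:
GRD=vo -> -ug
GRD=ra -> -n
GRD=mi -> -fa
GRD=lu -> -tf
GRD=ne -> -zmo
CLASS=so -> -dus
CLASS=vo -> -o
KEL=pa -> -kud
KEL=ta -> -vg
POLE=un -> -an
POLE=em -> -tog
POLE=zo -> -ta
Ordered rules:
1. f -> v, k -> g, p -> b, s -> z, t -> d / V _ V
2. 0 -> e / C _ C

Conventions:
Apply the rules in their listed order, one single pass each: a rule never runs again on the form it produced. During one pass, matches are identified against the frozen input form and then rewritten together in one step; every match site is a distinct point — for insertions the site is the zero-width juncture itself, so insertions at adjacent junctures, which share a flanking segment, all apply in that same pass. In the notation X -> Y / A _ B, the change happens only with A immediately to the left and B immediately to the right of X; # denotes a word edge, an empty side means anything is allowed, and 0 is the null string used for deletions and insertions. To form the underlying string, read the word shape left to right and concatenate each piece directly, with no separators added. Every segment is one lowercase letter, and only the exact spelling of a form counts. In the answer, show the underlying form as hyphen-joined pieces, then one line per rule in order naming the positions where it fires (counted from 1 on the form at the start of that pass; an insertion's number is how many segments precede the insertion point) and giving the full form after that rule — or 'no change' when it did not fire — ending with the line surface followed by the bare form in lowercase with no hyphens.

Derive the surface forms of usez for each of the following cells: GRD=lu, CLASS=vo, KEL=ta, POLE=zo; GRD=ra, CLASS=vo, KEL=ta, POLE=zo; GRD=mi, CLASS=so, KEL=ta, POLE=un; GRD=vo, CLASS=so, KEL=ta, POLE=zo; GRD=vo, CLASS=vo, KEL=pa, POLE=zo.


cell GRD=lu, CLASS=vo, KEL=ta, POLE=zo:
underlying: usez-tf-o-ta-vg
1. f -> v, k -> g, p -> b, s -> z, t -> d / V _ V: fires at position(s) 2, 8: uzeztfodavg
2. 0 -> e / C _ C: inserts after position(s) 4, 5, 10: uzezetefodaveg
surface: uzezetefodaveg

cell GRD=ra, CLASS=vo, KEL=ta, POLE=zo:
underlying: usez-n-o-ta-vg
1. f -> v, k -> g, p -> b, s -> z, t -> d / V _ V: fires at position(s) 2, 7: uzeznodavg
2. 0 -> e / C _ C: inserts after position(s) 4, 9: uzezenodaveg
surface: uzezenodaveg

cell GRD=mi, CLASS=so, KEL=ta, POLE=un:
underlying: usez-fa-dus-an-vg
1. f -> v, k -> g, p -> b, s -> z, t -> d / V _ V: fires at position(s) 2, 9: uzezfaduzanvg
2. 0 -> e / C _ C: inserts after position(s) 4, 11, 12: uzezefaduzaneveg
surface: uzezefaduzaneveg

cell GRD=vo, CLASS=so, KEL=ta, POLE=zo:
underlying: usez-ug-dus-ta-vg
1. f -> v, k -> g, p -> b, s -> z, t -> d / V _ V: fires at position(s) 2: uzezugdustavg
2. 0 -> e / C _ C: inserts after position(s) 6, 9, 12: uzezugedusetaveg
surface: uzezugedusetaveg

cell GRD=vo, CLASS=vo, KEL=pa, POLE=zo:
underlying: usez-ug-o-ta-kud
1. f -> v, k -> g, p -> b, s -> z, t -> d / V _ V: fires at position(s) 2, 8, 10: uzezugodagud
2. 0 -> e / C _ C: no change
surface: uzezugodagud


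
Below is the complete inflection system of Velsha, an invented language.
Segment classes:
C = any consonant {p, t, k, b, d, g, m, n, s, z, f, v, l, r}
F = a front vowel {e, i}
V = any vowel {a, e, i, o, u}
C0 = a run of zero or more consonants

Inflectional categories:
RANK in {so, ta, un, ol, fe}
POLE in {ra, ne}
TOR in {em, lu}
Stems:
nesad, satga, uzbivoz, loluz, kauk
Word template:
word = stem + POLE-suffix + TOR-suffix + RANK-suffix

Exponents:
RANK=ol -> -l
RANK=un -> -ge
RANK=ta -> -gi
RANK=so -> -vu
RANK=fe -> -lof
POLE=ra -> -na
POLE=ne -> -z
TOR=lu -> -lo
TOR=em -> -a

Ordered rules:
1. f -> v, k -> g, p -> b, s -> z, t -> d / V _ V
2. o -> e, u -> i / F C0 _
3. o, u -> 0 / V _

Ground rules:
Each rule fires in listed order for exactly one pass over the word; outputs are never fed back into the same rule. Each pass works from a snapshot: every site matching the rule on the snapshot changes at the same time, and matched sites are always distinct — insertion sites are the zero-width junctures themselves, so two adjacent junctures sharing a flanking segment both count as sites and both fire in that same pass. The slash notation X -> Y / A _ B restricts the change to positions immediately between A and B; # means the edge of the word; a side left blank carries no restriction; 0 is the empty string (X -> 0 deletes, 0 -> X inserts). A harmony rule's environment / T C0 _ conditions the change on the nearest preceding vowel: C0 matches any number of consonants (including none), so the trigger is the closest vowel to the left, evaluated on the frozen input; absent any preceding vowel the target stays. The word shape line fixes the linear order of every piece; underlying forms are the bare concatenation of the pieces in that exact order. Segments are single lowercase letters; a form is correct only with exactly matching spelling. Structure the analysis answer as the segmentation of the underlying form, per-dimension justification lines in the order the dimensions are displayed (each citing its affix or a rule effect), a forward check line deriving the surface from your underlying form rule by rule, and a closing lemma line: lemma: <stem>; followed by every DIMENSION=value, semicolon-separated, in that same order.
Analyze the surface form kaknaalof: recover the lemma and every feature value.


underlying: kauk-na-a-lof
RANK=fe - signalled by the affix -lof
POLE=ra - signalled by the affix -na
TOR=em - signalled by the affix -a
check: kauknaalof -> kauknaalof -> kauknaalof -> kaknaalof
lemma: kauk; RANK=fe; POLE=ra; TOR=em


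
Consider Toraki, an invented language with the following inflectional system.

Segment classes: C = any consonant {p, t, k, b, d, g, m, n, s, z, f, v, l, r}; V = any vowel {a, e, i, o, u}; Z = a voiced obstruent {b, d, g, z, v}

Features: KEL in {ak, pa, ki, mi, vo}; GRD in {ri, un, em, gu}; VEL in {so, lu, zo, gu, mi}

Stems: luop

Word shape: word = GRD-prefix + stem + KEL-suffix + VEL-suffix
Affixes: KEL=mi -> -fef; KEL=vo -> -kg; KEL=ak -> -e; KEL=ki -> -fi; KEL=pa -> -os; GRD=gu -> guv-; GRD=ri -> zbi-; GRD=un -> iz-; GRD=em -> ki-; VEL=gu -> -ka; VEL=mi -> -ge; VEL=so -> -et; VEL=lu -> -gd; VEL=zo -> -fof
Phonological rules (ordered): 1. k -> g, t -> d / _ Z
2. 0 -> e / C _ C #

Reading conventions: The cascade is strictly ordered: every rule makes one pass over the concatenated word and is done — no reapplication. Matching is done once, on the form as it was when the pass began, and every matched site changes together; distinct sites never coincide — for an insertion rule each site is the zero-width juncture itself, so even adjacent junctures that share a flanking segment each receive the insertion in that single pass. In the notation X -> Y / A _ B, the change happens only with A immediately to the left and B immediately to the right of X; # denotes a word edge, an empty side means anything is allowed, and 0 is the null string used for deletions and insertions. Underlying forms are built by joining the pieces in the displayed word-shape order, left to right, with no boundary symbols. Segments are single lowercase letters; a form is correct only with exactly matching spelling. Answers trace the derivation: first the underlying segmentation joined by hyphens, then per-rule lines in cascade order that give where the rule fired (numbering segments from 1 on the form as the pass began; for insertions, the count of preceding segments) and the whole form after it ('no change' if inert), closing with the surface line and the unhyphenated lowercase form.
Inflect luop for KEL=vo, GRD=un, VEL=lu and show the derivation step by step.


underlying: iz-luop-kg-gd
1. k -> g, t -> d / _ Z: fires at position(s) 7: izluopgggd
2. 0 -> e / C _ C #: inserts after position(s) 9: izluopggged
surface: izluopggged


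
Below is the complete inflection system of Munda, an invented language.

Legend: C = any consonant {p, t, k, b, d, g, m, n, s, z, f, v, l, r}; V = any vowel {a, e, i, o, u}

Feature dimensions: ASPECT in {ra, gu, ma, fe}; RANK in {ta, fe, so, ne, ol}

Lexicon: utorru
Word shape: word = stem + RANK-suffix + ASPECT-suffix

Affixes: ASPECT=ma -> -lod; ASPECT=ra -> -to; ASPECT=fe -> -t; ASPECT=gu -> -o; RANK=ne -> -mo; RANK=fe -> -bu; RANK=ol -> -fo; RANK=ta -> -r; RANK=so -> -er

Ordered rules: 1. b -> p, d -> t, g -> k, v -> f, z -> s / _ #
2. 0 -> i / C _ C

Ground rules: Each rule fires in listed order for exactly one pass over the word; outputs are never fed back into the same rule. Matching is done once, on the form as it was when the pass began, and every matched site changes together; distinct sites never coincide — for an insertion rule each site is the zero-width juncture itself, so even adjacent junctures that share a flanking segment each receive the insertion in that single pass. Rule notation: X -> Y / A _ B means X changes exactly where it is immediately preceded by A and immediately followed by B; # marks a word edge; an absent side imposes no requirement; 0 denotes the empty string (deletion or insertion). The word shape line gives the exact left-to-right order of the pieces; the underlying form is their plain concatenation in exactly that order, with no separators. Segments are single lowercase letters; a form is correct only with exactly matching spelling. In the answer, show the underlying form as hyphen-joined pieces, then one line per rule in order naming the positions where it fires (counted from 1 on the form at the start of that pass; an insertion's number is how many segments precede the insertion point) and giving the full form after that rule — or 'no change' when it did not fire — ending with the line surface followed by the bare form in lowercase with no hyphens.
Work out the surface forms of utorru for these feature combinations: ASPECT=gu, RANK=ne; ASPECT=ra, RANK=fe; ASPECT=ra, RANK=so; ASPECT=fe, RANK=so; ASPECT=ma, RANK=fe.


cell ASPECT=gu, RANK=ne:
underlying: utorru-mo-o
1. b -> p, d -> t, g -> k, v -> f, z -> s / _ #: no change
2. 0 -> i / C _ C: inserts after position(s) 4: utorirumoo
surface: utorirumoo

cell ASPECT=ra, RANK=fe:
underlying: utorru-bu-to
1. b -> p, d -> t, g -> k, v -> f, z -> s / _ #: no change
2. 0 -> i / C _ C: inserts after position(s) 4: utorirubuto
surface: utorirubuto

cell ASPECT=ra, RANK=so:
underlying: utorru-er-to
1. b -> p, d -> t, g -> k, v -> f, z -> s / _ #: no change
2. 0 -> i / C _ C: inserts after position(s) 4, 8: utoriruerito
surface: utoriruerito

cell ASPECT=fe, RANK=so:
underlying: utorru-er-t
1. b -> p, d -> t, g -> k, v -> f, z -> s / _ #: no change
2. 0 -> i / C _ C: inserts after position(s) 4, 8: utoriruerit
surface: utoriruerit

cell ASPECT=ma, RANK=fe:
underlying: utorru-bu-lod
1. b -> p, d -> t, g -> k, v -> f, z -> s / _ #: fires at position(s) 11: utorrubulot
2. 0 -> i / C _ C: inserts after position(s) 4: utorirubulot
surface: utorirubulot


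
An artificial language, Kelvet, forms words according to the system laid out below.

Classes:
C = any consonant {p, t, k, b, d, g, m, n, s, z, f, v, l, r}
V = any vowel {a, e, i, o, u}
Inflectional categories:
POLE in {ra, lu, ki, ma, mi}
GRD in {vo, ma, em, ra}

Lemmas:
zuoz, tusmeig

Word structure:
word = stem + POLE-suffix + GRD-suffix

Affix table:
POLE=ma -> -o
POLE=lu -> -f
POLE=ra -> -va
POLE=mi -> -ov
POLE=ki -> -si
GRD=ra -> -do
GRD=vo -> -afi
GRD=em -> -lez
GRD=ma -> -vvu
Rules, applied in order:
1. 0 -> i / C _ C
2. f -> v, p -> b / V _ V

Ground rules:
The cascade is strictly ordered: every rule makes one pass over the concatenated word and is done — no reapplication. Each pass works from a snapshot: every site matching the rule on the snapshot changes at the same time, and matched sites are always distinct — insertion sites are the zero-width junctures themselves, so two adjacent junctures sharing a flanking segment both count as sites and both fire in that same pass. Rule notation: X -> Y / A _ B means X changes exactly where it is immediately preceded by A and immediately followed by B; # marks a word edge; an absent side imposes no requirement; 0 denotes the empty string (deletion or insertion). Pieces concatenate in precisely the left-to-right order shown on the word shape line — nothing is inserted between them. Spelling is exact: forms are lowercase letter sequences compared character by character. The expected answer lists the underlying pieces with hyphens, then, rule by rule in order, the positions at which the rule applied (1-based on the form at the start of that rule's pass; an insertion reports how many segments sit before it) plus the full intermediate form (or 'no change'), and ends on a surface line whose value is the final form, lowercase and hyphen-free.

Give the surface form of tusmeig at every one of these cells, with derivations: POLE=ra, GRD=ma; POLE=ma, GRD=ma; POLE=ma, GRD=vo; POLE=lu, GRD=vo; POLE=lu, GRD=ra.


cell POLE=ra, GRD=ma:
underlying: tusmeig-va-vvu
1. 0 -> i / C _ C: inserts after position(s) 3, 7, 10: tusimeigivavivu
2. f -> v, p -> b / V _ V: no change
surface: tusimeigivavivu

cell POLE=ma, GRD=ma:
underlying: tusmeig-o-vvu
1. 0 -> i / C _ C: inserts after position(s) 3, 9: tusimeigovivu
2. f -> v, p -> b / V _ V: no change
surface: tusimeigovivu

cell POLE=ma, GRD=vo:
underlying: tusmeig-o-afi
1. 0 -> i / C _ C: inserts after position(s) 3: tusimeigoafi
2. f -> v, p -> b / V _ V: fires at position(s) 11: tusimeigoavi
surface: tusimeigoavi

cell POLE=lu, GRD=vo:
underlying: tusmeig-f-afi
1. 0 -> i / C _ C: inserts after position(s) 3, 7: tusimeigifafi
2. f -> v, p -> b / V _ V: fires at position(s) 10, 12: tusimeigivavi
surface: tusimeigivavi

cell POLE=lu, GRD=ra:
underlying: tusmeig-f-do
1. 0 -> i / C _ C: inserts after position(s) 3, 7, 8: tusimeigifido
2. f -> v, p -> b / V _ V: fires at position(s) 10: tusimeigivido
surface: tusimeigivido


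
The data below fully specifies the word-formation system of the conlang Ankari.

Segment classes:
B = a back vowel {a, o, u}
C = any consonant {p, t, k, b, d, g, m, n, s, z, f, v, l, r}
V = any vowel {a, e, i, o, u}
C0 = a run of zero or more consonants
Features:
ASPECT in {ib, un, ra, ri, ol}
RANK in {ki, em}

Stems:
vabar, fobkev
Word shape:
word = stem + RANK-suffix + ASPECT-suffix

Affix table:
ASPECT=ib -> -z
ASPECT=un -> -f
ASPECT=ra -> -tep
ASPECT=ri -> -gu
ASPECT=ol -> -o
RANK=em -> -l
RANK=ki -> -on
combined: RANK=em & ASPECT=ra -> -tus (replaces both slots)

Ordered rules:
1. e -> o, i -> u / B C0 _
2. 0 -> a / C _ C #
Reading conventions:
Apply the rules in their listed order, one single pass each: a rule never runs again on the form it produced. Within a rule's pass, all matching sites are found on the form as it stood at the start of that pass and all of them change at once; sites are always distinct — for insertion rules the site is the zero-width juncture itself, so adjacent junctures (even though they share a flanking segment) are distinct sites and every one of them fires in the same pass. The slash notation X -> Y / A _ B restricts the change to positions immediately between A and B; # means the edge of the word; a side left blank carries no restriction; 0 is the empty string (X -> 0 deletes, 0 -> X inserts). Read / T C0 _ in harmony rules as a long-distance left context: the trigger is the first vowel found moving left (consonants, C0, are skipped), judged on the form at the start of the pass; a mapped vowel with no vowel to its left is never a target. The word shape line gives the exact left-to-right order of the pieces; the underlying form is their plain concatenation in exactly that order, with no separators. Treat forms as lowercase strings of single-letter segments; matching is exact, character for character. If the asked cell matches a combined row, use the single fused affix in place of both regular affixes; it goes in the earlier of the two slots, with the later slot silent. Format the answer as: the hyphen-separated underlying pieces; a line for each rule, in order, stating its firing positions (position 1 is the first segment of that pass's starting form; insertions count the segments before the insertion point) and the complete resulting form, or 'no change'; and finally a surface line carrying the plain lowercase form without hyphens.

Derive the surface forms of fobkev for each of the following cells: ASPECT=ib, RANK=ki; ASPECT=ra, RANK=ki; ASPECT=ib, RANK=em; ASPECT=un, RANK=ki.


cell ASPECT=ib, RANK=ki:
underlying: fobkev-on-z
1. e -> o, i -> u / B C0 _: fires at position(s) 5: fobkovonz
2. 0 -> a / C _ C #: inserts after position(s) 8: fobkovonaz
surface: fobkovonaz

cell ASPECT=ra, RANK=ki:
underlying: fobkev-on-tep
1. e -> o, i -> u / B C0 _: fires at position(s) 5, 10: fobkovontop
2. 0 -> a / C _ C #: no change
surface: fobkovontop

cell ASPECT=ib, RANK=em:
underlying: fobkev-l-z
1. e -> o, i -> u / B C0 _: fires at position(s) 5: fobkovlz
2. 0 -> a / C _ C #: inserts after position(s) 7: fobkovlaz
surface: fobkovlaz

cell ASPECT=un, RANK=ki:
underlying: fobkev-on-f
1. e -> o, i -> u / B C0 _: fires at position(s) 5: fobkovonf
2. 0 -> a / C _ C #: inserts after position(s) 8: fobkovonaf
surface: fobkovonaf


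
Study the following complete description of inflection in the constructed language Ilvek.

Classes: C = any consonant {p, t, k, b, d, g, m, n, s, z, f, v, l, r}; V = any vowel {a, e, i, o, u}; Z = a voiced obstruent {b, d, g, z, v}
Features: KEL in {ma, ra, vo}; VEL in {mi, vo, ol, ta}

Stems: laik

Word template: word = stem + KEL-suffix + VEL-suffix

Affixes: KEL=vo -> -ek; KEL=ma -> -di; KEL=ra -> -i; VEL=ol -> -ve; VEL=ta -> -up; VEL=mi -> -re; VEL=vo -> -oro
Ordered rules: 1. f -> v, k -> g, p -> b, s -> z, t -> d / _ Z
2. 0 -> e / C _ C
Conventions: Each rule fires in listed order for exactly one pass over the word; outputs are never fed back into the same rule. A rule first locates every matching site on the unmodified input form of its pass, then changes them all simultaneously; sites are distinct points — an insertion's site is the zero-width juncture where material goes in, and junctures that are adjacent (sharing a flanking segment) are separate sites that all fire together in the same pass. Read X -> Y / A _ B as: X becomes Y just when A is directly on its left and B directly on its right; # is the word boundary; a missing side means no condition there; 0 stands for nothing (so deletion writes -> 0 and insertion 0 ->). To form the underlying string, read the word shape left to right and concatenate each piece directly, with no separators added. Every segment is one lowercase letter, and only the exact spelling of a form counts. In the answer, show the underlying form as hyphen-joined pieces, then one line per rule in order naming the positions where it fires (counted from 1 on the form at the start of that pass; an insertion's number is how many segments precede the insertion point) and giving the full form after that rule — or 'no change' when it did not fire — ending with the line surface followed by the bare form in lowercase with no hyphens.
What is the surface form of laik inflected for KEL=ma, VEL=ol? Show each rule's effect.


underlying: laik-di-ve
1. f -> v, k -> g, p -> b, s -> z, t -> d / _ Z: fires at position(s) 4: laigdive
2. 0 -> e / C _ C: inserts after position(s) 4: laigedive
surface: laigedive


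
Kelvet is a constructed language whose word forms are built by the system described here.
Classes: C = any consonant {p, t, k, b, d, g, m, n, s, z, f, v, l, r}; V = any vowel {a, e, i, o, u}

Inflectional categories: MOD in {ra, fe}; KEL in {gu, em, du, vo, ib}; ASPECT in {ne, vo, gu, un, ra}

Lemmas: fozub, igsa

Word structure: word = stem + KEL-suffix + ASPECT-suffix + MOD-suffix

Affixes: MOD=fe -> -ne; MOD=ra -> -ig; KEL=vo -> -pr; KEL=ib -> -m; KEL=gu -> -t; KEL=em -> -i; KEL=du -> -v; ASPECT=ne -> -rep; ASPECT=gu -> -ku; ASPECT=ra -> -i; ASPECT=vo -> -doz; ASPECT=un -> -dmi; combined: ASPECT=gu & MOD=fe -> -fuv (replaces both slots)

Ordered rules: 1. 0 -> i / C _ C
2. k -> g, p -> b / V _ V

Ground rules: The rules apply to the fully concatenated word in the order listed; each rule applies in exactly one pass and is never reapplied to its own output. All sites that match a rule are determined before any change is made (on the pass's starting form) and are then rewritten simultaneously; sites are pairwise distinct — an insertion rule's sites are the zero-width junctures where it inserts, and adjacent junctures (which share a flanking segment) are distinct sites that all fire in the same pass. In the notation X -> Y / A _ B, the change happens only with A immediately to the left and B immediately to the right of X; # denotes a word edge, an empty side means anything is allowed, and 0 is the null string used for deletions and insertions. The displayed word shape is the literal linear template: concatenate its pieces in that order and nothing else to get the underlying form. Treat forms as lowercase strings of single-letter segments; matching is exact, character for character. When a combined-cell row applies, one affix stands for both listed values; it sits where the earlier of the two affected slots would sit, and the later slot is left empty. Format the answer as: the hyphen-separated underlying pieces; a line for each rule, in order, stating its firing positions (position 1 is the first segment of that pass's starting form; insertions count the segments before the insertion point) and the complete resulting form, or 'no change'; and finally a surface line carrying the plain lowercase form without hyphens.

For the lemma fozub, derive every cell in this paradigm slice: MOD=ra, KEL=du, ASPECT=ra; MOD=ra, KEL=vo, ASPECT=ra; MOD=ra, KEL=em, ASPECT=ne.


cell MOD=ra, KEL=du, ASPECT=ra:
underlying: fozub-v-i-ig
1. 0 -> i / C _ C: inserts after position(s) 5: fozubiviig
2. k -> g, p -> b / V _ V: no change
surface: fozubiviig

cell MOD=ra, KEL=vo, ASPECT=ra:
underlying: fozub-pr-i-ig
1. 0 -> i / C _ C: inserts after position(s) 5, 6: fozubipiriig
2. k -> g, p -> b / V _ V: fires at position(s) 7: fozubibiriig
surface: fozubibiriig

cell MOD=ra, KEL=em, ASPECT=ne:
underlying: fozub-i-rep-ig
1. 0 -> i / C _ C: no change
2. k -> g, p -> b / V _ V: fires at position(s) 9: fozubirebig
surface: fozubirebig
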